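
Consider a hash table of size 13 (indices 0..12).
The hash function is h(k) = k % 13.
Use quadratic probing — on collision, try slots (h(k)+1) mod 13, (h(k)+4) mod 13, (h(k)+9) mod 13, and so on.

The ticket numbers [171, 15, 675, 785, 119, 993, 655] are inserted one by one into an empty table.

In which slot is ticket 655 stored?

1

Insert 171: h=2, slot 2 empty -> index 2.
Insert 15: h=2, slot 2 occupied -> index 3.
Insert 675: h=12, slot 12 empty -> index 12.
Insert 785: h=5, slot 5 empty -> index 5.
Insert 119: h=2, slots 2,3 occupied -> index 6.
Insert 993: h=5, slots 5,6 occupied -> index 9.
Insert 655: h=5, slots 5,6,9 occupied -> index 1.
Table: [-, 655, 171, 15, -, 785, 119, -, -, 993, -, -, 675]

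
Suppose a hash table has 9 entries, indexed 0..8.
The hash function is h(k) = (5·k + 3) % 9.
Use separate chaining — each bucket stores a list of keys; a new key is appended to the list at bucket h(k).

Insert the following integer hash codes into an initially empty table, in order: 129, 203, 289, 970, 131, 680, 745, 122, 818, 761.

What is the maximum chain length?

129 -> bucket 0
203 -> bucket 1
289 -> bucket 8
970 -> bucket 2
131 -> bucket 1 (collision)
680 -> bucket 1 (collision)
745 -> bucket 2 (collision)
122 -> bucket 1 (collision)
818 -> bucket 7
761 -> bucket 1 (collision)
Final buckets:
0: 129
1: 203 -> 131 -> 680 -> 122 -> 761
2: 970 -> 745
3: _
4: _
5: _
6: _
7: 818
8: 289

5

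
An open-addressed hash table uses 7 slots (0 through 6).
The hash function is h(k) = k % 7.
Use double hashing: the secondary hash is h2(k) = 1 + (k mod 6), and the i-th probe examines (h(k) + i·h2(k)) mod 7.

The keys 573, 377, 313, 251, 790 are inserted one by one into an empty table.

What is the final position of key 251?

4

Insert 573: h=6, slot 6 empty → index 6.
Insert 377: h=6, h2=6, slot 6 occupied → index 5.
Insert 313: h=5, h2=2, slot 5 occupied → index 0.
Insert 251: h=6, h2=6, slots 6,5 occupied → index 4.
Insert 790: h=6, h2=5, slots 6,4 occupied → index 2.
Table: [313, —, 790, —, 251, 377, 573]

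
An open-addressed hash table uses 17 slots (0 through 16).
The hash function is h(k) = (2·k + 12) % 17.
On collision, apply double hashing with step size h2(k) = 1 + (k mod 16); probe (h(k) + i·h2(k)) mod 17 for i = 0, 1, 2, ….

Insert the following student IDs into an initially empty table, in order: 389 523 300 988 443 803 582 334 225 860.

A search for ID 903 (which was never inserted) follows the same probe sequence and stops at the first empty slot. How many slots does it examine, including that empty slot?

2

Insert 389: h=8, slot 8 empty → index 8.
Insert 523: h=4, slot 4 empty → index 4.
Insert 300: h=0, slot 0 empty → index 0.
Insert 988: h=16, slot 16 empty → index 16.
Insert 443: h=14, slot 14 empty → index 14.
Insert 803: h=3, slot 3 empty → index 3.
Insert 582: h=3, h2=7, slot 3 occupied → index 10.
Insert 334: h=0, h2=15, slot 0 occupied → index 15.
Insert 225: h=3, h2=2, slot 3 occupied → index 5.
Insert 860: h=15, h2=13, slot 15 occupied → index 11.
Table: [300, ∅, ∅, 803, 523, 225, ∅, ∅, 389, ∅, 582, 860, ∅, ∅, 443, 334, 988]
Lookup 903: h=16, h2=8, probe 16,7 → slot 7 empty, not found.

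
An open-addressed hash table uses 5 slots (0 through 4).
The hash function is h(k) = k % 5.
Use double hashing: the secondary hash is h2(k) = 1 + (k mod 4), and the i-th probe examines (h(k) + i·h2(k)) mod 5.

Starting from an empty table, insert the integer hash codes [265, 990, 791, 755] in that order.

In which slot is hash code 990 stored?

265 hashes to 0; slot 0 is free -> place at 0.
990 hashes to 0, h2=3; 0 taken -> place at 3.
791 hashes to 1; slot 1 is free -> place at 1.
755 hashes to 0, h2=4; 0 taken -> place at 4.
Table: [265, 791, ∅, 990, 755]

3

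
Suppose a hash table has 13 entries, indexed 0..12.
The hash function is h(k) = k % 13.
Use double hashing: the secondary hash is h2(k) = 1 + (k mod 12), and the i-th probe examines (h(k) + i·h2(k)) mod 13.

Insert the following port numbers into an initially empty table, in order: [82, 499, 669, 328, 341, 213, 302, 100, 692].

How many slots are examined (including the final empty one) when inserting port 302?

Insert 82: h=4, slot 4 empty → index 4.
Insert 499: h=5, slot 5 empty → index 5.
Insert 669: h=6, slot 6 empty → index 6.
Insert 328: h=3, slot 3 empty → index 3.
Insert 341: h=3, h2=6, slot 3 occupied → index 9.
Insert 213: h=5, h2=10, slot 5 occupied → index 2.
Insert 302: h=3, h2=3, slots 3,6,9 occupied → index 12.
Insert 100: h=9, h2=5, slot 9 occupied → index 1.
Insert 692: h=3, h2=9, slots 3,12 occupied → index 8.
Table: [_, 100, 213, 328, 82, 499, 669, _, 692, 341, _, _, 302]

4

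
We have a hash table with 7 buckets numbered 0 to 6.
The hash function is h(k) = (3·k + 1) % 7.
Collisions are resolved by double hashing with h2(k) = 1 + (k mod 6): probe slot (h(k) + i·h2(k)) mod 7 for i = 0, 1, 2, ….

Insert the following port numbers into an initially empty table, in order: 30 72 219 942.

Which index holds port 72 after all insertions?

1

30 hashes to 0; slot 0 is free => place at 0.
72 hashes to 0, h2=1; 0 taken => place at 1.
219 hashes to 0, h2=4; 0 taken => place at 4.
942 hashes to 6; slot 6 is free => place at 6.
Table: [30, 72, ., ., 219, ., 942]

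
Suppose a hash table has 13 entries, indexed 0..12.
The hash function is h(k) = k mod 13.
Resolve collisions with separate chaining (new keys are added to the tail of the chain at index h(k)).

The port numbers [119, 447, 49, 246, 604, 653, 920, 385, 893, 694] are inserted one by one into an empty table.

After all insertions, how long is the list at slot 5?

119 → bucket 2
447 → bucket 5
49 → bucket 10
246 → bucket 12
604 → bucket 6
653 → bucket 3
920 → bucket 10 (collision)
385 → bucket 8
893 → bucket 9
694 → bucket 5 (collision)
Final buckets:
0: —
1: —
2: 119
3: 653
4: —
5: 447 -> 694
6: 604
7: —
8: 385
9: 893
10: 49 -> 920
11: —
12: 246

2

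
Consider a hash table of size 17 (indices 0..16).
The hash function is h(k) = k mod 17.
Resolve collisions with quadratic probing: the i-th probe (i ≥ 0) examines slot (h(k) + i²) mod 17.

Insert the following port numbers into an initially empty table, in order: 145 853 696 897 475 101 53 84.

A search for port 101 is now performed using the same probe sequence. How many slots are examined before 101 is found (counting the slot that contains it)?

4

145 hashes to 9; slot 9 is free -> place at 9.
853 hashes to 3; slot 3 is free -> place at 3.
696 hashes to 16; slot 16 is free -> place at 16.
897 hashes to 13; slot 13 is free -> place at 13.
475 hashes to 16; 16 taken -> place at 0.
101 hashes to 16; 16,0,3 taken -> place at 8.
53 hashes to 2; slot 2 is free -> place at 2.
84 hashes to 16; 16,0,3,8 taken -> place at 15.
Table: [475, _, 53, 853, _, _, _, _, 101, 145, _, _, _, 897, _, 84, 696]
Lookup 101: h=16, probe 16,0,3,8 → found at 8.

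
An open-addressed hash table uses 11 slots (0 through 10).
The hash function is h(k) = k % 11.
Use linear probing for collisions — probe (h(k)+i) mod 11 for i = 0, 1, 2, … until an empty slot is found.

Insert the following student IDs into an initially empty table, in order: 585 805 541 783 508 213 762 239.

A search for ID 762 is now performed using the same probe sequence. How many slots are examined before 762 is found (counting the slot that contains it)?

Insert 585: h=2, slot 2 empty => index 2.
Insert 805: h=2, slot 2 occupied => index 3.
Insert 541: h=2, slots 2,3 occupied => index 4.
Insert 783: h=2, slots 2,3,4 occupied => index 5.
Insert 508: h=2, slots 2,3,4,5 occupied => index 6.
Insert 213: h=4, slots 4,5,6 occupied => index 7.
Insert 762: h=3, slots 3,4,5,6,7 occupied => index 8.
Insert 239: h=8, slot 8 occupied => index 9.
Table: [_, _, 585, 805, 541, 783, 508, 213, 762, 239, _]
Lookup 762: h=3, probe 3,4,5,6,7,8 → found at 8.

6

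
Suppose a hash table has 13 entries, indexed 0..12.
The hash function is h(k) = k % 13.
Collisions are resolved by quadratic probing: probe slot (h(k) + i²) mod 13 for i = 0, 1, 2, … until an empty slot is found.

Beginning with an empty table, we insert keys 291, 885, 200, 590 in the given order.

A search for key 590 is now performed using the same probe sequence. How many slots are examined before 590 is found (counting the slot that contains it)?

291: h=5 => slot 5
885: h=1 => slot 1
200: h=5, probe 5,6 => slot 6
590: h=5, probe 5,6,9 => slot 9
Table: [∅, 885, ∅, ∅, ∅, 291, 200, ∅, ∅, 590, ∅, ∅, ∅]
Lookup 590: h=5, probe 5,6,9 → found at 9.

3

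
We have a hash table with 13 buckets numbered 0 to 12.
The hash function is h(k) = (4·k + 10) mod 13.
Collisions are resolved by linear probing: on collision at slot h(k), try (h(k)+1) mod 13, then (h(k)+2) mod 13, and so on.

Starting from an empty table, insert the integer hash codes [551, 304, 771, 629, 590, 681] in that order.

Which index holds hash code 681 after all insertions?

8

551: h=4 → slot 4
304: h=4, probe 4,5 → slot 5
771: h=0 → slot 0
629: h=4, probe 4,5,6 → slot 6
590: h=4, probe 4,5,6,7 → slot 7
681: h=4, probe 4,5,6,7,8 → slot 8
Table: [771, ., ., ., 551, 304, 629, 590, 681, ., ., ., .]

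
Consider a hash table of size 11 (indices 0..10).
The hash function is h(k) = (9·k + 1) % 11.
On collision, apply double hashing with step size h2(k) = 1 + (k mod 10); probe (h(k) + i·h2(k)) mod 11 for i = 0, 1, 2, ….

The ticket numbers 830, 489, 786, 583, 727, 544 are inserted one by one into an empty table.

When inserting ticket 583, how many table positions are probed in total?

Insert 830: h=2, slot 2 empty => index 2.
Insert 489: h=2, h2=10, slot 2 occupied => index 1.
Insert 786: h=2, h2=7, slot 2 occupied => index 9.
Insert 583: h=1, h2=4, slot 1 occupied => index 5.
Insert 727: h=10, slot 10 empty => index 10.
Insert 544: h=2, h2=5, slot 2 occupied => index 7.
Table: [—, 489, 830, —, —, 583, —, 544, —, 786, 727]

2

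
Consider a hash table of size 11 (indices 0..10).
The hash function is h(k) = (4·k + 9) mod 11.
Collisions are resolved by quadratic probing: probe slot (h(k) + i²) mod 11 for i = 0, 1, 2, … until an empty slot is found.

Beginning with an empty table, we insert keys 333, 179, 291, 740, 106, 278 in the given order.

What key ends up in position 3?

740

333: h=10 → slot 10
179: h=10, probe 10,0 → slot 0
291: h=7 → slot 7
740: h=10, probe 10,0,3 → slot 3
106: h=4 → slot 4
278: h=10, probe 10,0,3,8 → slot 8
Table: [179, ., ., 740, 106, ., ., 291, 278, ., 333]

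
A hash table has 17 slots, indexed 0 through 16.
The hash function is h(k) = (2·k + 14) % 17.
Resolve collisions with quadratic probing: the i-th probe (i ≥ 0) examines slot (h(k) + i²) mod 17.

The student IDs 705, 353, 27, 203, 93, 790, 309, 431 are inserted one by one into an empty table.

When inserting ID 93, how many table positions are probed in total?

2

Insert 705: h=13, slot 13 empty -> index 13.
Insert 353: h=6, slot 6 empty -> index 6.
Insert 27: h=0, slot 0 empty -> index 0.
Insert 203: h=12, slot 12 empty -> index 12.
Insert 93: h=13, slot 13 occupied -> index 14.
Insert 790: h=13, slots 13,14,0 occupied -> index 5.
Insert 309: h=3, slot 3 empty -> index 3.
Insert 431: h=9, slot 9 empty -> index 9.
Table: [27, _, _, 309, _, 790, 353, _, _, 431, _, _, 203, 705, 93, _, _]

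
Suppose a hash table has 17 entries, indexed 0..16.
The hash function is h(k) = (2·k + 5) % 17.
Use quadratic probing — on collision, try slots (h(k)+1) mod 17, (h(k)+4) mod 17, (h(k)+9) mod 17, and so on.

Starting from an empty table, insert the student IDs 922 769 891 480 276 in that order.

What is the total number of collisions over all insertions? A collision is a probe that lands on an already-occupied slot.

6

922 hashes to 13; slot 13 is free => place at 13.
769 hashes to 13; 13 taken => place at 14.
891 hashes to 2; slot 2 is free => place at 2.
480 hashes to 13; 13,14 taken => place at 0.
276 hashes to 13; 13,14,0 taken => place at 5.
Table: [480, _, 891, _, _, 276, _, _, _, _, _, _, _, 922, 769, _, _]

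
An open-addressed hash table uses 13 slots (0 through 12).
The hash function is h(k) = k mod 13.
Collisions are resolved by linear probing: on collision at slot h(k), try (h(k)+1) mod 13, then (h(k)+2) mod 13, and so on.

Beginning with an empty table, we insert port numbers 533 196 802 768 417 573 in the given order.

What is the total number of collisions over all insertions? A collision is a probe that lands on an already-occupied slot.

6

533 hashes to 0; slot 0 is free => place at 0.
196 hashes to 1; slot 1 is free => place at 1.
802 hashes to 9; slot 9 is free => place at 9.
768 hashes to 1; 1 taken => place at 2.
417 hashes to 1; 1,2 taken => place at 3.
573 hashes to 1; 1,2,3 taken => place at 4.
Table: [533, 196, 768, 417, 573, -, -, -, -, 802, -, -, -]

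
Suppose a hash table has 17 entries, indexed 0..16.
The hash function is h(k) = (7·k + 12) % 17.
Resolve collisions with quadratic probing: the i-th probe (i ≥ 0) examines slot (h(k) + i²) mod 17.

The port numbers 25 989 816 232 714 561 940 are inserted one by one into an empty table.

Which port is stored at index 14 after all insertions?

940

Insert 25: h=0, slot 0 empty => index 0.
Insert 989: h=16, slot 16 empty => index 16.
Insert 816: h=12, slot 12 empty => index 12.
Insert 232: h=4, slot 4 empty => index 4.
Insert 714: h=12, slot 12 occupied => index 13.
Insert 561: h=12, slots 12,13,16,4 occupied => index 11.
Insert 940: h=13, slot 13 occupied => index 14.
Table: [25, ., ., ., 232, ., ., ., ., ., ., 561, 816, 714, 940, ., 989]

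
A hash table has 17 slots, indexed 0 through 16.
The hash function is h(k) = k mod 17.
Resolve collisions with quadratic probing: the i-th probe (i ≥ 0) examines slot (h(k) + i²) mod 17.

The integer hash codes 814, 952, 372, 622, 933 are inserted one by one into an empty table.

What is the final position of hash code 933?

2

Insert 814: h=15, slot 15 empty → index 15.
Insert 952: h=0, slot 0 empty → index 0.
Insert 372: h=15, slot 15 occupied → index 16.
Insert 622: h=10, slot 10 empty → index 10.
Insert 933: h=15, slots 15,16 occupied → index 2.
Table: [952, -, 933, -, -, -, -, -, -, -, 622, -, -, -, -, 814, 372]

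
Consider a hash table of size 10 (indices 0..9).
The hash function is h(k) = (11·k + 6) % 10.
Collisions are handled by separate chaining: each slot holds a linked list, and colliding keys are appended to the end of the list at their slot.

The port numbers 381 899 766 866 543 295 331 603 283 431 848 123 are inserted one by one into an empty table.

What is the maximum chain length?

381 -> bucket 7
899 -> bucket 5
766 -> bucket 2
866 -> bucket 2 (collision)
543 -> bucket 9
295 -> bucket 1
331 -> bucket 7 (collision)
603 -> bucket 9 (collision)
283 -> bucket 9 (collision)
431 -> bucket 7 (collision)
848 -> bucket 4
123 -> bucket 9 (collision)
Final buckets:
0: .
1: 295
2: 766 -> 866
3: .
4: 848
5: 899
6: .
7: 381 -> 331 -> 431
8: .
9: 543 -> 603 -> 283 -> 123

4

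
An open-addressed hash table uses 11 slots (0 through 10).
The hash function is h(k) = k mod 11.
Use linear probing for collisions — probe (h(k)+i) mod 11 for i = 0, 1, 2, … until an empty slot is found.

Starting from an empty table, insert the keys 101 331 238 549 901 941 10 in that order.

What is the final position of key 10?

101: h=2 -> slot 2
331: h=1 -> slot 1
238: h=7 -> slot 7
549: h=10 -> slot 10
901: h=10, probe 10,0 -> slot 0
941: h=6 -> slot 6
10: h=10, probe 10,0,1,2,3 -> slot 3
Table: [901, 331, 101, 10, _, _, 941, 238, _, _, 549]

3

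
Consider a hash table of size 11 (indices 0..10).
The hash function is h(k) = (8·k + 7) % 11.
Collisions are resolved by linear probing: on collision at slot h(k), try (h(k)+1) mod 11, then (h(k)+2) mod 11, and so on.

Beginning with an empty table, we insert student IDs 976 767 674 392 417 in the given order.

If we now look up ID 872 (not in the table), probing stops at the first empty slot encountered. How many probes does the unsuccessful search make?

3

976: h=5 → slot 5
767: h=5, probe 5,6 → slot 6
674: h=9 → slot 9
392: h=8 → slot 8
417: h=10 → slot 10
Table: [∅, ∅, ∅, ∅, ∅, 976, 767, ∅, 392, 674, 417]
Lookup 872: h=9, probe 9,10,0 → slot 0 empty, not found.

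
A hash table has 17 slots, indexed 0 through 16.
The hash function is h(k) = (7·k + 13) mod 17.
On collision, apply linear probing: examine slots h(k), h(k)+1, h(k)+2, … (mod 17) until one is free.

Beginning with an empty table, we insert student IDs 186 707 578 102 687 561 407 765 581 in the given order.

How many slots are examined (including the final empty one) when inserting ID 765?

5

Insert 186: h=6, slot 6 empty => index 6.
Insert 707: h=15, slot 15 empty => index 15.
Insert 578: h=13, slot 13 empty => index 13.
Insert 102: h=13, slot 13 occupied => index 14.
Insert 687: h=11, slot 11 empty => index 11.
Insert 561: h=13, slots 13,14,15 occupied => index 16.
Insert 407: h=6, slot 6 occupied => index 7.
Insert 765: h=13, slots 13,14,15,16 occupied => index 0.
Insert 581: h=0, slot 0 occupied => index 1.
Table: [765, 581, ∅, ∅, ∅, ∅, 186, 407, ∅, ∅, ∅, 687, ∅, 578, 102, 707, 561]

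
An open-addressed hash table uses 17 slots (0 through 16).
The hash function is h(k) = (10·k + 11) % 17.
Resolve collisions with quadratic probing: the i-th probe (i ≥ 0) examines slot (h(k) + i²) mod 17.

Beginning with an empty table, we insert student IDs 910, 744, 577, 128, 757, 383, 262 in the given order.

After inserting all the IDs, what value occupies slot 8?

383

910: h=16 -> slot 16
744: h=5 -> slot 5
577: h=1 -> slot 1
128: h=16, probe 16,0 -> slot 0
757: h=16, probe 16,0,3 -> slot 3
383: h=16, probe 16,0,3,8 -> slot 8
262: h=13 -> slot 13
Table: [128, 577, -, 757, -, 744, -, -, 383, -, -, -, -, 262, -, -, 910]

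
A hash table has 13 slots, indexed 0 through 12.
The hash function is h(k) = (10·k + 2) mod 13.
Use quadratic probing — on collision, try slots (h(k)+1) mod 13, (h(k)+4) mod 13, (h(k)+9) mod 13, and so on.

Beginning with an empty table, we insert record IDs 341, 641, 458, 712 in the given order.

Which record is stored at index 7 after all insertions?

458

341 hashes to 6; slot 6 is free => place at 6.
641 hashes to 3; slot 3 is free => place at 3.
458 hashes to 6; 6 taken => place at 7.
712 hashes to 11; slot 11 is free => place at 11.
Table: [∅, ∅, ∅, 641, ∅, ∅, 341, 458, ∅, ∅, ∅, 712, ∅]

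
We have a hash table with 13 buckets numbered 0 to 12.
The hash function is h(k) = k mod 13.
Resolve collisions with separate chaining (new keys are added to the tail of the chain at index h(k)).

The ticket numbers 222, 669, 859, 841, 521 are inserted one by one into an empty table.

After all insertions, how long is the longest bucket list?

3

222 -> bucket 1
669 -> bucket 6
859 -> bucket 1 (collision)
841 -> bucket 9
521 -> bucket 1 (collision)
Final buckets:
0: _
1: 222 -> 859 -> 521
2: _
3: _
4: _
5: _
6: 669
7: _
8: _
9: 841
10: _
11: _
12: _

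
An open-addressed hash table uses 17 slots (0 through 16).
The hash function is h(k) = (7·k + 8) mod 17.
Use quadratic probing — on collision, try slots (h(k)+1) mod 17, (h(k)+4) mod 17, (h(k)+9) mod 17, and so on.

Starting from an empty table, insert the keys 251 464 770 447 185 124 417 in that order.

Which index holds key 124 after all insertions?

Insert 251: h=14, slot 14 empty => index 14.
Insert 464: h=9, slot 9 empty => index 9.
Insert 770: h=9, slot 9 occupied => index 10.
Insert 447: h=9, slots 9,10 occupied => index 13.
Insert 185: h=11, slot 11 empty => index 11.
Insert 124: h=9, slots 9,10,13 occupied => index 1.
Insert 417: h=3, slot 3 empty => index 3.
Table: [., 124, ., 417, ., ., ., ., ., 464, 770, 185, ., 447, 251, ., .]

1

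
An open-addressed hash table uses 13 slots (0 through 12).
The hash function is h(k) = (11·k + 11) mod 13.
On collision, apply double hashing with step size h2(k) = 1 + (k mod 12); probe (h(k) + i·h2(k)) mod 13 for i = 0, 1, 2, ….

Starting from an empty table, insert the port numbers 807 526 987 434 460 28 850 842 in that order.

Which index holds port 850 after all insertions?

807: h=9 => slot 9
526: h=12 => slot 12
987: h=0 => slot 0
434: h=1 => slot 1
460: h=1, h2=5, probe 1,6 => slot 6
28: h=7 => slot 7
850: h=1, h2=11, probe 1,12,10 => slot 10
842: h=4 => slot 4
Table: [987, 434, -, -, 842, -, 460, 28, -, 807, 850, -, 526]

10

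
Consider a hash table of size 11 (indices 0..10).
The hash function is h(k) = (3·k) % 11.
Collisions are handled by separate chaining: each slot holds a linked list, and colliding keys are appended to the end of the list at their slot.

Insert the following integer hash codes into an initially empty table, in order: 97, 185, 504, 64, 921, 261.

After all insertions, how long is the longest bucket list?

4

97 → bucket 5
185 → bucket 5 (collision)
504 → bucket 5 (collision)
64 → bucket 5 (collision)
921 → bucket 2
261 → bucket 2 (collision)
Final buckets:
0: ∅
1: ∅
2: 921 -> 261
3: ∅
4: ∅
5: 97 -> 185 -> 504 -> 64
6: ∅
7: ∅
8: ∅
9: ∅
10: ∅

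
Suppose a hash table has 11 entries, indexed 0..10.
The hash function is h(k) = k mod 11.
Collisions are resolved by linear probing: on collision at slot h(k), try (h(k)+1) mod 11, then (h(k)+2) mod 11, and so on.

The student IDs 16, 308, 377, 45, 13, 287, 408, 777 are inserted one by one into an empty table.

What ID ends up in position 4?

287

16: h=5 => slot 5
308: h=0 => slot 0
377: h=3 => slot 3
45: h=1 => slot 1
13: h=2 => slot 2
287: h=1, probe 1,2,3,4 => slot 4
408: h=1, probe 1,2,3,4,5,6 => slot 6
777: h=7 => slot 7
Table: [308, 45, 13, 377, 287, 16, 408, 777, ∅, ∅, ∅]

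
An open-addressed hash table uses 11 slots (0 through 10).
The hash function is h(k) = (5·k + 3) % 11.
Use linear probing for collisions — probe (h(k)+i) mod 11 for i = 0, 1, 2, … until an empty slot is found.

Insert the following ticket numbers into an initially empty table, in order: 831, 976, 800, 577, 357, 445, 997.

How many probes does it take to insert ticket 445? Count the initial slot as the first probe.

3

831: h=0 => slot 0
976: h=10 => slot 10
800: h=10, probe 10,0,1 => slot 1
577: h=6 => slot 6
357: h=6, probe 6,7 => slot 7
445: h=6, probe 6,7,8 => slot 8
997: h=5 => slot 5
Table: [831, 800, _, _, _, 997, 577, 357, 445, _, 976]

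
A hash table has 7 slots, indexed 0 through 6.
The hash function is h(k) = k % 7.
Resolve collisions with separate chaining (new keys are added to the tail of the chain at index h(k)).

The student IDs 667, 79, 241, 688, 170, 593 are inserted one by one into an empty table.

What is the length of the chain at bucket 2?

4

Insert 667: h=2, bucket 2 empty -> new chain.
Insert 79: h=2, bucket 2 nonempty -> append to chain.
Insert 241: h=3, bucket 3 empty -> new chain.
Insert 688: h=2, bucket 2 nonempty -> append to chain.
Insert 170: h=2, bucket 2 nonempty -> append to chain.
Insert 593: h=5, bucket 5 empty -> new chain.
Final buckets:
0: ∅
1: ∅
2: 667 -> 79 -> 688 -> 170
3: 241
4: ∅
5: 593
6: ∅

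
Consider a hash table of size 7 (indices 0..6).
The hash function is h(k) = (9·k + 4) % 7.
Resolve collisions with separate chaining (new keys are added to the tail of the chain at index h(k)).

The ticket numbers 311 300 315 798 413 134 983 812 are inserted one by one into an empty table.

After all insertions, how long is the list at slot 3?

2

311 → bucket 3
300 → bucket 2
315 → bucket 4
798 → bucket 4 (collision)
413 → bucket 4 (collision)
134 → bucket 6
983 → bucket 3 (collision)
812 → bucket 4 (collision)
Final buckets:
0: —
1: —
2: 300
3: 311 -> 983
4: 315 -> 798 -> 413 -> 812
5: —
6: 134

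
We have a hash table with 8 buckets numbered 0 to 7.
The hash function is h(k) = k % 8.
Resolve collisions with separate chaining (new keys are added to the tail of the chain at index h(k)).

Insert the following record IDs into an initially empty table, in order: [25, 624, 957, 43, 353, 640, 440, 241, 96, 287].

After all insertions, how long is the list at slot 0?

4

Insert 25: h=1, bucket 1 empty -> new chain.
Insert 624: h=0, bucket 0 empty -> new chain.
Insert 957: h=5, bucket 5 empty -> new chain.
Insert 43: h=3, bucket 3 empty -> new chain.
Insert 353: h=1, bucket 1 nonempty -> append to chain.
Insert 640: h=0, bucket 0 nonempty -> append to chain.
Insert 440: h=0, bucket 0 nonempty -> append to chain.
Insert 241: h=1, bucket 1 nonempty -> append to chain.
Insert 96: h=0, bucket 0 nonempty -> append to chain.
Insert 287: h=7, bucket 7 empty -> new chain.
Final buckets:
0: 624 -> 640 -> 440 -> 96
1: 25 -> 353 -> 241
2: -
3: 43
4: -
5: 957
6: -
7: 287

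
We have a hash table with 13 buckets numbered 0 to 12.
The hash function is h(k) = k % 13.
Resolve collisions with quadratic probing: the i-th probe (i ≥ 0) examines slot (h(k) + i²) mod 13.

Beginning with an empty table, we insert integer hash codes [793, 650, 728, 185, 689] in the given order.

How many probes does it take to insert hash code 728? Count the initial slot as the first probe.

3

Insert 793: h=0, slot 0 empty → index 0.
Insert 650: h=0, slot 0 occupied → index 1.
Insert 728: h=0, slots 0,1 occupied → index 4.
Insert 185: h=3, slot 3 empty → index 3.
Insert 689: h=0, slots 0,1,4 occupied → index 9.
Table: [793, 650, _, 185, 728, _, _, _, _, 689, _, _, _]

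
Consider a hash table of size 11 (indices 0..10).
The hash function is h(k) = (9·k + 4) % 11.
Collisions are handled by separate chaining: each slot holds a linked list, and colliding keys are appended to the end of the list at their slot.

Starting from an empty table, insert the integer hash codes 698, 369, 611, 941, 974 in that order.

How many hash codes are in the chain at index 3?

4

698 → bucket 5
369 → bucket 3
611 → bucket 3 (collision)
941 → bucket 3 (collision)
974 → bucket 3 (collision)
Final buckets:
0: .
1: .
2: .
3: 369 -> 611 -> 941 -> 974
4: .
5: 698
6: .
7: .
8: .
9: .
10: .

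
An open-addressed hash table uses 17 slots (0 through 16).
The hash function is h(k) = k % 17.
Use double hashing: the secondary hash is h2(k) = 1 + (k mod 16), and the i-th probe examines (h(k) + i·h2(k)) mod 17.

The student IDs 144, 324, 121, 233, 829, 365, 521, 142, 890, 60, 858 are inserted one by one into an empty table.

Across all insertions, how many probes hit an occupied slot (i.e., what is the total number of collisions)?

Insert 144: h=8, slot 8 empty → index 8.
Insert 324: h=1, slot 1 empty → index 1.
Insert 121: h=2, slot 2 empty → index 2.
Insert 233: h=12, slot 12 empty → index 12.
Insert 829: h=13, slot 13 empty → index 13.
Insert 365: h=8, h2=14, slot 8 occupied → index 5.
Insert 521: h=11, slot 11 empty → index 11.
Insert 142: h=6, slot 6 empty → index 6.
Insert 890: h=6, h2=11, slot 6 occupied → index 0.
Insert 60: h=9, slot 9 empty → index 9.
Insert 858: h=8, h2=11, slots 8,2,13 occupied → index 7.
Table: [890, 324, 121, ∅, ∅, 365, 142, 858, 144, 60, ∅, 521, 233, 829, ∅, ∅, ∅]

5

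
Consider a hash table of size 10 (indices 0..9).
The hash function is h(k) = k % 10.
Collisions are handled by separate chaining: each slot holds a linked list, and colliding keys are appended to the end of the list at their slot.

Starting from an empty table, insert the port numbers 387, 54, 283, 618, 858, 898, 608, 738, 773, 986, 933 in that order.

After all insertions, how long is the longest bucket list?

Insert 387: h=7, bucket 7 empty -> new chain.
Insert 54: h=4, bucket 4 empty -> new chain.
Insert 283: h=3, bucket 3 empty -> new chain.
Insert 618: h=8, bucket 8 empty -> new chain.
Insert 858: h=8, bucket 8 nonempty -> append to chain.
Insert 898: h=8, bucket 8 nonempty -> append to chain.
Insert 608: h=8, bucket 8 nonempty -> append to chain.
Insert 738: h=8, bucket 8 nonempty -> append to chain.
Insert 773: h=3, bucket 3 nonempty -> append to chain.
Insert 986: h=6, bucket 6 empty -> new chain.
Insert 933: h=3, bucket 3 nonempty -> append to chain.
Final buckets:
0: _
1: _
2: _
3: 283 -> 773 -> 933
4: 54
5: _
6: 986
7: 387
8: 618 -> 858 -> 898 -> 608 -> 738
9: _

5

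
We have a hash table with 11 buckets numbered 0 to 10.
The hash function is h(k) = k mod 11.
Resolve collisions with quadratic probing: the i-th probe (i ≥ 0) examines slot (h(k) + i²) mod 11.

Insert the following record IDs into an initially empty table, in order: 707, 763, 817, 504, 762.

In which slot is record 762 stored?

1

707: h=3 -> slot 3
763: h=4 -> slot 4
817: h=3, probe 3,4,7 -> slot 7
504: h=9 -> slot 9
762: h=3, probe 3,4,7,1 -> slot 1
Table: [-, 762, -, 707, 763, -, -, 817, -, 504, -]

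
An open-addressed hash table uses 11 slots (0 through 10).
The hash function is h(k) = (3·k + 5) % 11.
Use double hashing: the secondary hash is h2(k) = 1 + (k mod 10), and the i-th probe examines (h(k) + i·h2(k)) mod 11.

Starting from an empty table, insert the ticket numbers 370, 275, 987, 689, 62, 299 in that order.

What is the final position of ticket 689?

370: h=4 → slot 4
275: h=5 → slot 5
987: h=7 → slot 7
689: h=4, h2=10, probe 4,3 → slot 3
62: h=4, h2=3, probe 4,7,10 → slot 10
299: h=0 → slot 0
Table: [299, —, —, 689, 370, 275, —, 987, —, —, 62]

3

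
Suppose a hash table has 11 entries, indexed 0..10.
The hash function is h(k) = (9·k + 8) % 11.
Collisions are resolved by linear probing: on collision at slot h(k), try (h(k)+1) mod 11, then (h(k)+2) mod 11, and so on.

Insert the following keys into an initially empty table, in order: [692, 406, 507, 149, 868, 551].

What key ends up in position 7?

149

692: h=10 -> slot 10
406: h=10, probe 10,0 -> slot 0
507: h=6 -> slot 6
149: h=7 -> slot 7
868: h=10, probe 10,0,1 -> slot 1
551: h=6, probe 6,7,8 -> slot 8
Table: [406, 868, —, —, —, —, 507, 149, 551, —, 692]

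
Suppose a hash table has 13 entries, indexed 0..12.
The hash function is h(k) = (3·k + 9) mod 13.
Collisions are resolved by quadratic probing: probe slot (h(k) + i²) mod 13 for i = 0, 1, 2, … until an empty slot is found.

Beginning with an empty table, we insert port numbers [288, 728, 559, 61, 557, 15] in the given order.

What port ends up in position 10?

288 hashes to 2; slot 2 is free → place at 2.
728 hashes to 9; slot 9 is free → place at 9.
559 hashes to 9; 9 taken → place at 10.
61 hashes to 10; 10 taken → place at 11.
557 hashes to 3; slot 3 is free → place at 3.
15 hashes to 2; 2,3 taken → place at 6.
Table: [_, _, 288, 557, _, _, 15, _, _, 728, 559, 61, _]

559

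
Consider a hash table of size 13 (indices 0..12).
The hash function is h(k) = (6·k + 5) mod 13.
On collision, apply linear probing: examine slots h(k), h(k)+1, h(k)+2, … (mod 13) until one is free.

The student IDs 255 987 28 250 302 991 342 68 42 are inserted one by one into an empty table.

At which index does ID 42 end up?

5

255: h=1 => slot 1
987: h=12 => slot 12
28: h=4 => slot 4
250: h=10 => slot 10
302: h=10, probe 10,11 => slot 11
991: h=10, probe 10,11,12,0 => slot 0
342: h=3 => slot 3
68: h=10, probe 10,11,12,0,1,2 => slot 2
42: h=10, probe 10,11,12,0,1,2,3,4,5 => slot 5
Table: [991, 255, 68, 342, 28, 42, -, -, -, -, 250, 302, 987]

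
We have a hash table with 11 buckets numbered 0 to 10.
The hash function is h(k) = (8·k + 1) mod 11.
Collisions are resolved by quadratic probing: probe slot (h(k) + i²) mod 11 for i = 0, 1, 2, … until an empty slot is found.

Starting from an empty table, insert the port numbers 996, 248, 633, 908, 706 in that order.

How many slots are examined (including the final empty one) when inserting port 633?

Insert 996: h=5, slot 5 empty => index 5.
Insert 248: h=5, slot 5 occupied => index 6.
Insert 633: h=5, slots 5,6 occupied => index 9.
Insert 908: h=5, slots 5,6,9 occupied => index 3.
Insert 706: h=6, slot 6 occupied => index 7.
Table: [∅, ∅, ∅, 908, ∅, 996, 248, 706, ∅, 633, ∅]

3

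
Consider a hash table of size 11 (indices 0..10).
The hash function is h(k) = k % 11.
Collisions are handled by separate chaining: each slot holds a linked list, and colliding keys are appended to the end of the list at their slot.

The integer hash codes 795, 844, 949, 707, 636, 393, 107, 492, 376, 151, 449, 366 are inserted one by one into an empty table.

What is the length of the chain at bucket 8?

5

795 -> bucket 3
844 -> bucket 8
949 -> bucket 3 (collision)
707 -> bucket 3 (collision)
636 -> bucket 9
393 -> bucket 8 (collision)
107 -> bucket 8 (collision)
492 -> bucket 8 (collision)
376 -> bucket 2
151 -> bucket 8 (collision)
449 -> bucket 9 (collision)
366 -> bucket 3 (collision)
Final buckets:
0: —
1: —
2: 376
3: 795 -> 949 -> 707 -> 366
4: —
5: —
6: —
7: —
8: 844 -> 393 -> 107 -> 492 -> 151
9: 636 -> 449
10: —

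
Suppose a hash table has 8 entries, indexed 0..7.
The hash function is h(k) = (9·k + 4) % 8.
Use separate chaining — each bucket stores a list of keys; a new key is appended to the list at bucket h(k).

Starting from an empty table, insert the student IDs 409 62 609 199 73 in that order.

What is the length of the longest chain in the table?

Insert 409: h=5, bucket 5 empty → new chain.
Insert 62: h=2, bucket 2 empty → new chain.
Insert 609: h=5, bucket 5 nonempty → append to chain.
Insert 199: h=3, bucket 3 empty → new chain.
Insert 73: h=5, bucket 5 nonempty → append to chain.
Final buckets:
0: ∅
1: ∅
2: 62
3: 199
4: ∅
5: 409 -> 609 -> 73
6: ∅
7: ∅

3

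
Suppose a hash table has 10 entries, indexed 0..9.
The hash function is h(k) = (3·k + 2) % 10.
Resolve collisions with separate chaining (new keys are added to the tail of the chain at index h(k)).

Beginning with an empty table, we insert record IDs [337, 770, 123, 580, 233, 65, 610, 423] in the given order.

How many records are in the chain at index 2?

337 -> bucket 3
770 -> bucket 2
123 -> bucket 1
580 -> bucket 2 (collision)
233 -> bucket 1 (collision)
65 -> bucket 7
610 -> bucket 2 (collision)
423 -> bucket 1 (collision)
Final buckets:
0: -
1: 123 -> 233 -> 423
2: 770 -> 580 -> 610
3: 337
4: -
5: -
6: -
7: 65
8: -
9: -

3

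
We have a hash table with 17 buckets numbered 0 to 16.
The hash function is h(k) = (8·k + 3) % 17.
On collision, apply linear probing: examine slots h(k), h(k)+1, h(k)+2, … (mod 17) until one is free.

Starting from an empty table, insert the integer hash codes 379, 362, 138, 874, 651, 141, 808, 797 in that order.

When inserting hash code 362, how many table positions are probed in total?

2

Insert 379: h=9, slot 9 empty -> index 9.
Insert 362: h=9, slot 9 occupied -> index 10.
Insert 138: h=2, slot 2 empty -> index 2.
Insert 874: h=8, slot 8 empty -> index 8.
Insert 651: h=9, slots 9,10 occupied -> index 11.
Insert 141: h=9, slots 9,10,11 occupied -> index 12.
Insert 808: h=7, slot 7 empty -> index 7.
Insert 797: h=4, slot 4 empty -> index 4.
Table: [-, -, 138, -, 797, -, -, 808, 874, 379, 362, 651, 141, -, -, -, -]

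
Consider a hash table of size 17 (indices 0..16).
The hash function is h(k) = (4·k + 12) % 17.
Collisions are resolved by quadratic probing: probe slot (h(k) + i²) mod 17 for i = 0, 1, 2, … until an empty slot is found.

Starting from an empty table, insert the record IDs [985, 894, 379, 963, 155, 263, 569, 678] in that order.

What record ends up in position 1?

894

Insert 985: h=8, slot 8 empty -> index 8.
Insert 894: h=1, slot 1 empty -> index 1.
Insert 379: h=15, slot 15 empty -> index 15.
Insert 963: h=5, slot 5 empty -> index 5.
Insert 155: h=3, slot 3 empty -> index 3.
Insert 263: h=10, slot 10 empty -> index 10.
Insert 569: h=10, slot 10 occupied -> index 11.
Insert 678: h=4, slot 4 empty -> index 4.
Table: [—, 894, —, 155, 678, 963, —, —, 985, —, 263, 569, —, —, —, 379, —]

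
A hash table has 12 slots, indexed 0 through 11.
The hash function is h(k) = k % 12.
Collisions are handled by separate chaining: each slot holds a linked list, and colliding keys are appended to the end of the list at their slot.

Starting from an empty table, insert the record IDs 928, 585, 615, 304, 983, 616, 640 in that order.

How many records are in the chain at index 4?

928 → bucket 4
585 → bucket 9
615 → bucket 3
304 → bucket 4 (collision)
983 → bucket 11
616 → bucket 4 (collision)
640 → bucket 4 (collision)
Final buckets:
0: _
1: _
2: _
3: 615
4: 928 -> 304 -> 616 -> 640
5: _
6: _
7: _
8: _
9: 585
10: _
11: 983

4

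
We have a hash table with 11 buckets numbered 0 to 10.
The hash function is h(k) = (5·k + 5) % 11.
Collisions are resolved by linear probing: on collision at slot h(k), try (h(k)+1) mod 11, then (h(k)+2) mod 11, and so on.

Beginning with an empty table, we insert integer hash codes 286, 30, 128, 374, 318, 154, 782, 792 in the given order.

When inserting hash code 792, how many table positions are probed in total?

5

Insert 286: h=5, slot 5 empty → index 5.
Insert 30: h=1, slot 1 empty → index 1.
Insert 128: h=7, slot 7 empty → index 7.
Insert 374: h=5, slot 5 occupied → index 6.
Insert 318: h=0, slot 0 empty → index 0.
Insert 154: h=5, slots 5,6,7 occupied → index 8.
Insert 782: h=10, slot 10 empty → index 10.
Insert 792: h=5, slots 5,6,7,8 occupied → index 9.
Table: [318, 30, —, —, —, 286, 374, 128, 154, 792, 782]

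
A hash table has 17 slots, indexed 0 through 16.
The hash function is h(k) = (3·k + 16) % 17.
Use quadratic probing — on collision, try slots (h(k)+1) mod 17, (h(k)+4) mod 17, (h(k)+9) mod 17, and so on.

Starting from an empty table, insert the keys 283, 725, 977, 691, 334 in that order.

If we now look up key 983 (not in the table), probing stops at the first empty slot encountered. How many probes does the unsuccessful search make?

283: h=15 -> slot 15
725: h=15, probe 15,16 -> slot 16
977: h=6 -> slot 6
691: h=15, probe 15,16,2 -> slot 2
334: h=15, probe 15,16,2,7 -> slot 7
Table: [., ., 691, ., ., ., 977, 334, ., ., ., ., ., ., ., 283, 725]
Lookup 983: h=7, probe 7,8 → slot 8 empty, not found.

2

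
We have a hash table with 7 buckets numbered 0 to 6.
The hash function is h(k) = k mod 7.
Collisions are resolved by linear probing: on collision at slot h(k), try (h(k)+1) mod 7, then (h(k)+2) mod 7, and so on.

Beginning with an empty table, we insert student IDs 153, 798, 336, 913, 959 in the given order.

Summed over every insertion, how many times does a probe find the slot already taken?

3

Insert 153: h=6, slot 6 empty → index 6.
Insert 798: h=0, slot 0 empty → index 0.
Insert 336: h=0, slot 0 occupied → index 1.
Insert 913: h=3, slot 3 empty → index 3.
Insert 959: h=0, slots 0,1 occupied → index 2.
Table: [798, 336, 959, 913, ., ., 153]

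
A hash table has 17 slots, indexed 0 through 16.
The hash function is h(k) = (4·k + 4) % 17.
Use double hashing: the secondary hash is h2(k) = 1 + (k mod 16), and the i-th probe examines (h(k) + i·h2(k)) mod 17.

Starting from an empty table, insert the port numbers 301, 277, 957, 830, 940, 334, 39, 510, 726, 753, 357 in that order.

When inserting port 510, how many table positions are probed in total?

301 hashes to 1; slot 1 is free -> place at 1.
277 hashes to 7; slot 7 is free -> place at 7.
957 hashes to 7, h2=14; 7 taken -> place at 4.
830 hashes to 9; slot 9 is free -> place at 9.
940 hashes to 7, h2=13; 7 taken -> place at 3.
334 hashes to 14; slot 14 is free -> place at 14.
39 hashes to 7, h2=8; 7 taken -> place at 15.
510 hashes to 4, h2=15; 4 taken -> place at 2.
726 hashes to 1, h2=7; 1 taken -> place at 8.
753 hashes to 7, h2=2; 7,9 taken -> place at 11.
357 hashes to 4, h2=6; 4 taken -> place at 10.
Table: [_, 301, 510, 940, 957, _, _, 277, 726, 830, 357, 753, _, _, 334, 39, _]

2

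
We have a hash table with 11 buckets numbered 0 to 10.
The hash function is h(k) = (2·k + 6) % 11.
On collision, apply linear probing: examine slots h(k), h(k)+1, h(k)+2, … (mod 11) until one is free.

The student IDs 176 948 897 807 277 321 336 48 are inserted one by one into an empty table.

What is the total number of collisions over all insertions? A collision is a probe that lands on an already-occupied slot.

176 hashes to 6; slot 6 is free -> place at 6.
948 hashes to 10; slot 10 is free -> place at 10.
897 hashes to 7; slot 7 is free -> place at 7.
807 hashes to 3; slot 3 is free -> place at 3.
277 hashes to 10; 10 taken -> place at 0.
321 hashes to 10; 10,0 taken -> place at 1.
336 hashes to 7; 7 taken -> place at 8.
48 hashes to 3; 3 taken -> place at 4.
Table: [277, 321, _, 807, 48, _, 176, 897, 336, _, 948]

5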